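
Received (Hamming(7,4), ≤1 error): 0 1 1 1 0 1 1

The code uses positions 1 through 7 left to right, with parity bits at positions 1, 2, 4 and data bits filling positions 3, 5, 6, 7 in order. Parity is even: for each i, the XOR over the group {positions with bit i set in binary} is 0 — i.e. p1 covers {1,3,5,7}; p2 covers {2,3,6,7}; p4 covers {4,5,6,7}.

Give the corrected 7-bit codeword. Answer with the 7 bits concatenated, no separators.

0110011

s1 (pos 1,3,5,7): 0⊕1⊕0⊕1 = 0
s2 (pos 2,3,6,7): 1⊕1⊕1⊕1 = 0
s4 (pos 4,5,6,7): 1⊕0⊕1⊕1 = 1
Syndrome s4…s1 = 100 → error at position 4.
Flip position 4: 0111011 → 0110011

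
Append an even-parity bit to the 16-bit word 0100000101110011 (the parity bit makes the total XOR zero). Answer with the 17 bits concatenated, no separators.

01000001011100111

XOR of the 16 data bits: 0⊕1⊕0⊕0⊕0⊕0⊕0⊕1⊕0⊕1⊕1⊕1⊕0⊕0⊕1⊕1 = 1
Parity bit = 1 (so all 17 bits XOR to 0).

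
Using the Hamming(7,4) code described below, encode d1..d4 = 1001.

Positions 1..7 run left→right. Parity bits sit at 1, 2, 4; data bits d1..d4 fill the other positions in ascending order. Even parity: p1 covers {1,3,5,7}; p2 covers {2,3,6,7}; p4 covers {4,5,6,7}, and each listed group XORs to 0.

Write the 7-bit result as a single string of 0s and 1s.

0011001

Place data at non-parity positions: p1 p2 1 p4 0 0 1
p1 (pos 1,3,5,7): XOR of data positions = 1⊕0⊕1 = 0
p2 (pos 2,3,6,7): XOR of data positions = 1⊕0⊕1 = 0
p4 (pos 4,5,6,7): XOR of data positions = 0⊕0⊕1 = 1
Codeword: 0011001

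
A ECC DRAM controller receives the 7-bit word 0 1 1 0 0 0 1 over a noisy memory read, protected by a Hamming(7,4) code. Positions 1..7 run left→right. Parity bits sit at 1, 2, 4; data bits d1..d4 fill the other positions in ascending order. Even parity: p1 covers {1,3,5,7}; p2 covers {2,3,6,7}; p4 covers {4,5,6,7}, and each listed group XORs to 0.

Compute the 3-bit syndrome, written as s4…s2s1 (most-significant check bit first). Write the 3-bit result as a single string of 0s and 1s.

110

s1 (pos 1,3,5,7): 0⊕1⊕0⊕1 = 0
s2 (pos 2,3,6,7): 1⊕1⊕0⊕1 = 1
s4 (pos 4,5,6,7): 0⊕0⊕0⊕1 = 1
Syndrome s4…s1 = 110 → error at position 6.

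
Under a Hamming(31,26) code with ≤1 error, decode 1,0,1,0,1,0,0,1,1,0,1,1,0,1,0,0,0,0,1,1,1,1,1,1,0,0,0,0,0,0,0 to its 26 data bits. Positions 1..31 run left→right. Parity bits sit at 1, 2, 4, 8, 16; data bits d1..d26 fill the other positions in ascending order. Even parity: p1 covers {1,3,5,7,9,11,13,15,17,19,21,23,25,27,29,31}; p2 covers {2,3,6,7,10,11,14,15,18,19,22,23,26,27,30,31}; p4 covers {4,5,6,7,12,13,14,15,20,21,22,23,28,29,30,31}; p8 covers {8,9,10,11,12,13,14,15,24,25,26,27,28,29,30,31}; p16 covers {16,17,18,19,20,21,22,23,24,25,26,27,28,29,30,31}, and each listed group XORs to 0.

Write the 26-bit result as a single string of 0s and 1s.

11001011010001111110000000

s1 (pos 1,3,5,7,9,11,13,15,17,19,21,23,25,27,29,31): 1⊕1⊕1⊕0⊕1⊕1⊕0⊕0⊕0⊕1⊕1⊕1⊕0⊕0⊕0⊕0 = 0
s2 (pos 2,3,6,7,10,11,14,15,18,19,22,23,26,27,30,31): 0⊕1⊕0⊕0⊕0⊕1⊕1⊕0⊕0⊕1⊕1⊕1⊕0⊕0⊕0⊕0 = 0
s4 (pos 4,5,6,7,12,13,14,15,20,21,22,23,28,29,30,31): 0⊕1⊕0⊕0⊕1⊕0⊕1⊕0⊕1⊕1⊕1⊕1⊕0⊕0⊕0⊕0 = 1
s8 (pos 8,9,10,11,12,13,14,15,24,25,26,27,28,29,30,31): 1⊕1⊕0⊕1⊕1⊕0⊕1⊕0⊕1⊕0⊕0⊕0⊕0⊕0⊕0⊕0 = 0
s16 (pos 16,17,18,19,20,21,22,23,24,25,26,27,28,29,30,31): 0⊕0⊕0⊕1⊕1⊕1⊕1⊕1⊕1⊕0⊕0⊕0⊕0⊕0⊕0⊕0 = 0
Syndrome s16…s1 = 00100 → error at position 4.
Flip position 4: 1010100110110100001111110000000 → 1011100110110100001111110000000
Read data bits from positions 3,5,6,7,9,10,11,12,13,14,15,17,18,19,20,21,22,23,24,25,26,27,28,29,30,31: 11001011010001111110000000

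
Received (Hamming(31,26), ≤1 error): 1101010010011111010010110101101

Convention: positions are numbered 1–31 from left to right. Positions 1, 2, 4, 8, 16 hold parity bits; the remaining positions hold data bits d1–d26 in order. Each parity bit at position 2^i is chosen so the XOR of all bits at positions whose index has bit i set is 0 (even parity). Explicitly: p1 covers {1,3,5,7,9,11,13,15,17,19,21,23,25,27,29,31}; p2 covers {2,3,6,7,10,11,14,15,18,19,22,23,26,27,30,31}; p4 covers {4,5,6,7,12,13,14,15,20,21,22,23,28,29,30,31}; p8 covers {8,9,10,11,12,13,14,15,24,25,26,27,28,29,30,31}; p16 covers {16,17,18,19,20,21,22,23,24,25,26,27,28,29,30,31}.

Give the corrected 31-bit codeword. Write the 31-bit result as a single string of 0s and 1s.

1101010010011111010110110101101

s1 (pos 1,3,5,7,9,11,13,15,17,19,21,23,25,27,29,31): 1⊕0⊕0⊕0⊕1⊕0⊕1⊕1⊕0⊕0⊕1⊕1⊕0⊕0⊕1⊕1 = 0
s2 (pos 2,3,6,7,10,11,14,15,18,19,22,23,26,27,30,31): 1⊕0⊕1⊕0⊕0⊕0⊕1⊕1⊕1⊕0⊕0⊕1⊕1⊕0⊕0⊕1 = 0
s4 (pos 4,5,6,7,12,13,14,15,20,21,22,23,28,29,30,31): 1⊕0⊕1⊕0⊕1⊕1⊕1⊕1⊕0⊕1⊕0⊕1⊕1⊕1⊕0⊕1 = 1
s8 (pos 8,9,10,11,12,13,14,15,24,25,26,27,28,29,30,31): 0⊕1⊕0⊕0⊕1⊕1⊕1⊕1⊕1⊕0⊕1⊕0⊕1⊕1⊕0⊕1 = 0
s16 (pos 16,17,18,19,20,21,22,23,24,25,26,27,28,29,30,31): 1⊕0⊕1⊕0⊕0⊕1⊕0⊕1⊕1⊕0⊕1⊕0⊕1⊕1⊕0⊕1 = 1
Syndrome s16…s1 = 10100 → error at position 20.
Flip position 20: 1101010010011111010010110101101 → 1101010010011111010110110101101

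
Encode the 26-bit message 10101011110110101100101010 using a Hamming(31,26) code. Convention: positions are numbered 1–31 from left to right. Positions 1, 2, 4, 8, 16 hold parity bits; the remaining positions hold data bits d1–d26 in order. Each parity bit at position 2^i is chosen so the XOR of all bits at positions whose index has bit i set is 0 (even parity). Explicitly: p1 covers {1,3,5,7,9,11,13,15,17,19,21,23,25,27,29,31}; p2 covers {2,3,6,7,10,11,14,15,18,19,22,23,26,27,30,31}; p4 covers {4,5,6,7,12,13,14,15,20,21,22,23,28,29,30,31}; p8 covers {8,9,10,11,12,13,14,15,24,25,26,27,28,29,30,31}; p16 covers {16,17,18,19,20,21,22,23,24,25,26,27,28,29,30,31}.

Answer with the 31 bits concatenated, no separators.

0111010010111100110101100101010

Place data at non-parity positions: p1 p2 1 p4 0 1 0 p8 1 0 1 1 1 1 0 p16 1 1 0 1 0 1 1 0 0 1 0 1 0 1 0
p1 (pos 1,3,5,7,9,11,13,15,17,19,21,23,25,27,29,31): XOR of data positions = 1⊕0⊕0⊕1⊕1⊕1⊕0⊕1⊕0⊕0⊕1⊕0⊕0⊕0⊕0 = 0
p2 (pos 2,3,6,7,10,11,14,15,18,19,22,23,26,27,30,31): XOR of data positions = 1⊕1⊕0⊕0⊕1⊕1⊕0⊕1⊕0⊕1⊕1⊕1⊕0⊕1⊕0 = 1
p4 (pos 4,5,6,7,12,13,14,15,20,21,22,23,28,29,30,31): XOR of data positions = 0⊕1⊕0⊕1⊕1⊕1⊕0⊕1⊕0⊕1⊕1⊕1⊕0⊕1⊕0 = 1
p8 (pos 8,9,10,11,12,13,14,15,24,25,26,27,28,29,30,31): XOR of data positions = 1⊕0⊕1⊕1⊕1⊕1⊕0⊕0⊕0⊕1⊕0⊕1⊕0⊕1⊕0 = 0
p16 (pos 16,17,18,19,20,21,22,23,24,25,26,27,28,29,30,31): XOR of data positions = 1⊕1⊕0⊕1⊕0⊕1⊕1⊕0⊕0⊕1⊕0⊕1⊕0⊕1⊕0 = 0
Codeword: 0111010010111100110101100101010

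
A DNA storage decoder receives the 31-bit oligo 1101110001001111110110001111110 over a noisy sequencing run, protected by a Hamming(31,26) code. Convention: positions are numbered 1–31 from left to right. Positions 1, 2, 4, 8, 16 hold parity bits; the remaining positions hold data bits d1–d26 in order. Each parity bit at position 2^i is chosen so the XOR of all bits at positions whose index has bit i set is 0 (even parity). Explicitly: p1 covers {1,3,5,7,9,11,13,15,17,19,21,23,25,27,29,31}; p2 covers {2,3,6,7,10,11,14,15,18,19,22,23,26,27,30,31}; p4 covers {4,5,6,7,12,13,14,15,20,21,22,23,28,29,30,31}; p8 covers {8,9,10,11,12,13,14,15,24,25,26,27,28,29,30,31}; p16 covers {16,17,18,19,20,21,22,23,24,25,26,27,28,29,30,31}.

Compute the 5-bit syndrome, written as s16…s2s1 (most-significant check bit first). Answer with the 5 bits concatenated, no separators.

10111

s1 (pos 1,3,5,7,9,11,13,15,17,19,21,23,25,27,29,31): 1⊕0⊕1⊕0⊕0⊕0⊕1⊕1⊕1⊕0⊕1⊕0⊕1⊕1⊕1⊕0 = 1
s2 (pos 2,3,6,7,10,11,14,15,18,19,22,23,26,27,30,31): 1⊕0⊕1⊕0⊕1⊕0⊕1⊕1⊕1⊕0⊕0⊕0⊕1⊕1⊕1⊕0 = 1
s4 (pos 4,5,6,7,12,13,14,15,20,21,22,23,28,29,30,31): 1⊕1⊕1⊕0⊕0⊕1⊕1⊕1⊕1⊕1⊕0⊕0⊕1⊕1⊕1⊕0 = 1
s8 (pos 8,9,10,11,12,13,14,15,24,25,26,27,28,29,30,31): 0⊕0⊕1⊕0⊕0⊕1⊕1⊕1⊕0⊕1⊕1⊕1⊕1⊕1⊕1⊕0 = 0
s16 (pos 16,17,18,19,20,21,22,23,24,25,26,27,28,29,30,31): 1⊕1⊕1⊕0⊕1⊕1⊕0⊕0⊕0⊕1⊕1⊕1⊕1⊕1⊕1⊕0 = 1
Syndrome s16…s1 = 10111 → error at position 23.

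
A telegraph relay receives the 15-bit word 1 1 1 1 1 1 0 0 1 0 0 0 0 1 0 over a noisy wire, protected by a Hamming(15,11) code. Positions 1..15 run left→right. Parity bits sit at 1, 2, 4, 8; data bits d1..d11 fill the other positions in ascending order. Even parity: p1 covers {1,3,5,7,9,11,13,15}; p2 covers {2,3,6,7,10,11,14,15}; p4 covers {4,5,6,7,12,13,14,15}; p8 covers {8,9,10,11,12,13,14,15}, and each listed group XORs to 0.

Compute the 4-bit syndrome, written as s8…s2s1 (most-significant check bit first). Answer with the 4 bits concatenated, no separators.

s1 (pos 1,3,5,7,9,11,13,15): 1⊕1⊕1⊕0⊕1⊕0⊕0⊕0 = 0
s2 (pos 2,3,6,7,10,11,14,15): 1⊕1⊕1⊕0⊕0⊕0⊕1⊕0 = 0
s4 (pos 4,5,6,7,12,13,14,15): 1⊕1⊕1⊕0⊕0⊕0⊕1⊕0 = 0
s8 (pos 8,9,10,11,12,13,14,15): 0⊕1⊕0⊕0⊕0⊕0⊕1⊕0 = 0
Syndrome s8…s1 = 0000 → no error.

0000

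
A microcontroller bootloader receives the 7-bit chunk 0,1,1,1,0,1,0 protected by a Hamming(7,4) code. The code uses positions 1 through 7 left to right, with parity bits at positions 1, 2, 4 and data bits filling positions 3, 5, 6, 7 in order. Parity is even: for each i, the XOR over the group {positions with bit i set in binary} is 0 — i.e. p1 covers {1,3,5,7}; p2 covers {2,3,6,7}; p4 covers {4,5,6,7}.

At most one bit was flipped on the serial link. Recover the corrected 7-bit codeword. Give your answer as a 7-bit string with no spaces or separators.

s1 (pos 1,3,5,7): 0⊕1⊕0⊕0 = 1
s2 (pos 2,3,6,7): 1⊕1⊕1⊕0 = 1
s4 (pos 4,5,6,7): 1⊕0⊕1⊕0 = 0
Syndrome s4…s1 = 011 → error at position 3.
Flip position 3: 0111010 → 0101010

0101010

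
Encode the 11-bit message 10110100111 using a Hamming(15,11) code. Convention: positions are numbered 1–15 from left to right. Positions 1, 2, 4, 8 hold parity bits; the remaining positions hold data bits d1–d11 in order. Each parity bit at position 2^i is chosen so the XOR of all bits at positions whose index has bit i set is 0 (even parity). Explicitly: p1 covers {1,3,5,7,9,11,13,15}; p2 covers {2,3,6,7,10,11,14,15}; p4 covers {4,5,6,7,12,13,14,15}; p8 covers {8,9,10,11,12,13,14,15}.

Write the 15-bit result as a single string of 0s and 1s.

Place data at non-parity positions: p1 p2 1 p4 0 1 1 p8 0 1 0 0 1 1 1
p1 (pos 1,3,5,7,9,11,13,15): XOR of data positions = 1⊕0⊕1⊕0⊕0⊕1⊕1 = 0
p2 (pos 2,3,6,7,10,11,14,15): XOR of data positions = 1⊕1⊕1⊕1⊕0⊕1⊕1 = 0
p4 (pos 4,5,6,7,12,13,14,15): XOR of data positions = 0⊕1⊕1⊕0⊕1⊕1⊕1 = 1
p8 (pos 8,9,10,11,12,13,14,15): XOR of data positions = 0⊕1⊕0⊕0⊕1⊕1⊕1 = 0
Codeword: 001101100100111

001101100100111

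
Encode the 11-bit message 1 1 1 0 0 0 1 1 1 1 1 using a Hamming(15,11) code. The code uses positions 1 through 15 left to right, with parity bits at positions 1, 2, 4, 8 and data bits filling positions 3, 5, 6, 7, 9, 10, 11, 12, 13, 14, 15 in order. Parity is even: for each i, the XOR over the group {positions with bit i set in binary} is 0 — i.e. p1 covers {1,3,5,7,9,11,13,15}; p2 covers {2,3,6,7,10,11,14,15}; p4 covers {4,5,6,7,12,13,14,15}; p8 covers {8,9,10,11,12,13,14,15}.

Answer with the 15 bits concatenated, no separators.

Place data at non-parity positions: p1 p2 1 p4 1 1 0 p8 0 0 1 1 1 1 1
p1 (pos 1,3,5,7,9,11,13,15): XOR of data positions = 1⊕1⊕0⊕0⊕1⊕1⊕1 = 1
p2 (pos 2,3,6,7,10,11,14,15): XOR of data positions = 1⊕1⊕0⊕0⊕1⊕1⊕1 = 1
p4 (pos 4,5,6,7,12,13,14,15): XOR of data positions = 1⊕1⊕0⊕1⊕1⊕1⊕1 = 0
p8 (pos 8,9,10,11,12,13,14,15): XOR of data positions = 0⊕0⊕1⊕1⊕1⊕1⊕1 = 1
Codeword: 111011010011111

111011010011111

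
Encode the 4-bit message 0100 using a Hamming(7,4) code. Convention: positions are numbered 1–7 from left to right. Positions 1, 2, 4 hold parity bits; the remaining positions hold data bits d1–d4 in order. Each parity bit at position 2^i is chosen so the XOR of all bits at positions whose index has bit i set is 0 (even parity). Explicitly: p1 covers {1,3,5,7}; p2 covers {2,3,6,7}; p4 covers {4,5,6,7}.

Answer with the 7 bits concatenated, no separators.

1001100

Place data at non-parity positions: p1 p2 0 p4 1 0 0
p1 (pos 1,3,5,7): XOR of data positions = 0⊕1⊕0 = 1
p2 (pos 2,3,6,7): XOR of data positions = 0⊕0⊕0 = 0
p4 (pos 4,5,6,7): XOR of data positions = 1⊕0⊕0 = 1
Codeword: 1001100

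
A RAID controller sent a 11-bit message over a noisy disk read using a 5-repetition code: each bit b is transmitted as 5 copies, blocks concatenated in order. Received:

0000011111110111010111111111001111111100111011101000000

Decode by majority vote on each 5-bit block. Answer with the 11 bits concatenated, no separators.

01111111110

Block 1 (00000): 0 ones → 0
Block 2 (11111): 5 ones → 1
Block 3 (11011): 4 ones → 1
Block 4 (10101): 3 ones → 1
Block 5 (11111): 5 ones → 1
Block 6 (11100): 3 ones → 1
Block 7 (11111): 5 ones → 1
Block 8 (11100): 3 ones → 1
Block 9 (11101): 4 ones → 1
Block 10 (11010): 3 ones → 1
Block 11 (00000): 0 ones → 0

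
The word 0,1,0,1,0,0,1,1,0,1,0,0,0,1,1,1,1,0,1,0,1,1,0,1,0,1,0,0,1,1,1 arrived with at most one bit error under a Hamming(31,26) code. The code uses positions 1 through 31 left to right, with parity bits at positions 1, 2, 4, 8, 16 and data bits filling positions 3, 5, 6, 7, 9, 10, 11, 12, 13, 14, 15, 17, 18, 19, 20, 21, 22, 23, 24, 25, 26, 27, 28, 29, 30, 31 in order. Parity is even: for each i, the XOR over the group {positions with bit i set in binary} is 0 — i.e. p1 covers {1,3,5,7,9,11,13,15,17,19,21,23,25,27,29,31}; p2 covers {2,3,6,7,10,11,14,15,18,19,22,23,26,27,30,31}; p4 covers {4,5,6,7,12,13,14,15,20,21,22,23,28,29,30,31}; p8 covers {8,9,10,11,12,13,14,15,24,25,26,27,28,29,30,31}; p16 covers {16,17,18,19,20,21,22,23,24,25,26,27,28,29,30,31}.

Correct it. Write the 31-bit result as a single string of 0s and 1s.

s1 (pos 1,3,5,7,9,11,13,15,17,19,21,23,25,27,29,31): 0⊕0⊕0⊕1⊕0⊕0⊕0⊕1⊕1⊕1⊕1⊕0⊕0⊕0⊕1⊕1 = 1
s2 (pos 2,3,6,7,10,11,14,15,18,19,22,23,26,27,30,31): 1⊕0⊕0⊕1⊕1⊕0⊕1⊕1⊕0⊕1⊕1⊕0⊕1⊕0⊕1⊕1 = 0
s4 (pos 4,5,6,7,12,13,14,15,20,21,22,23,28,29,30,31): 1⊕0⊕0⊕1⊕0⊕0⊕1⊕1⊕0⊕1⊕1⊕0⊕0⊕1⊕1⊕1 = 1
s8 (pos 8,9,10,11,12,13,14,15,24,25,26,27,28,29,30,31): 1⊕0⊕1⊕0⊕0⊕0⊕1⊕1⊕1⊕0⊕1⊕0⊕0⊕1⊕1⊕1 = 1
s16 (pos 16,17,18,19,20,21,22,23,24,25,26,27,28,29,30,31): 1⊕1⊕0⊕1⊕0⊕1⊕1⊕0⊕1⊕0⊕1⊕0⊕0⊕1⊕1⊕1 = 0
Syndrome s16…s1 = 01101 → error at position 13.
Flip position 13: 0101001101000111101011010100111 → 0101001101001111101011010100111

0101001101001111101011010100111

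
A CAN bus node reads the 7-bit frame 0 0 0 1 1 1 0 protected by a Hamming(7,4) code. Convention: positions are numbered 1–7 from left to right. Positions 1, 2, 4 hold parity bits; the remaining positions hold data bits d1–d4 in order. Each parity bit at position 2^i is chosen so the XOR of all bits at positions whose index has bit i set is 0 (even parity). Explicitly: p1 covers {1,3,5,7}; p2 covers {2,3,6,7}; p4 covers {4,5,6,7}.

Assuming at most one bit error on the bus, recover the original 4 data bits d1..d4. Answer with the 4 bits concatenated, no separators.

s1 (pos 1,3,5,7): 0⊕0⊕1⊕0 = 1
s2 (pos 2,3,6,7): 0⊕0⊕1⊕0 = 1
s4 (pos 4,5,6,7): 1⊕1⊕1⊕0 = 1
Syndrome s4…s1 = 111 → error at position 7.
Flip position 7: 0001110 → 0001111
Read data bits from positions 3,5,6,7: 0111

0111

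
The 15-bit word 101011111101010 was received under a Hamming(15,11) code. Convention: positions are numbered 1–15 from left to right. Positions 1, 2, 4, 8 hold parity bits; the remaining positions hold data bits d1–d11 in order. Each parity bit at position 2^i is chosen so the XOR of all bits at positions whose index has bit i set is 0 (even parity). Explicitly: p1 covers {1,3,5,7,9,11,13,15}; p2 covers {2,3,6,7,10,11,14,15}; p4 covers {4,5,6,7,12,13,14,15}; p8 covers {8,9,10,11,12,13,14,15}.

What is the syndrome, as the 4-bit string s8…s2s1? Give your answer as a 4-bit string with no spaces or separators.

s1 (pos 1,3,5,7,9,11,13,15): 1⊕1⊕1⊕1⊕1⊕0⊕0⊕0 = 1
s2 (pos 2,3,6,7,10,11,14,15): 0⊕1⊕1⊕1⊕1⊕0⊕1⊕0 = 1
s4 (pos 4,5,6,7,12,13,14,15): 0⊕1⊕1⊕1⊕1⊕0⊕1⊕0 = 1
s8 (pos 8,9,10,11,12,13,14,15): 1⊕1⊕1⊕0⊕1⊕0⊕1⊕0 = 1
Syndrome s8…s1 = 1111 → error at position 15.

1111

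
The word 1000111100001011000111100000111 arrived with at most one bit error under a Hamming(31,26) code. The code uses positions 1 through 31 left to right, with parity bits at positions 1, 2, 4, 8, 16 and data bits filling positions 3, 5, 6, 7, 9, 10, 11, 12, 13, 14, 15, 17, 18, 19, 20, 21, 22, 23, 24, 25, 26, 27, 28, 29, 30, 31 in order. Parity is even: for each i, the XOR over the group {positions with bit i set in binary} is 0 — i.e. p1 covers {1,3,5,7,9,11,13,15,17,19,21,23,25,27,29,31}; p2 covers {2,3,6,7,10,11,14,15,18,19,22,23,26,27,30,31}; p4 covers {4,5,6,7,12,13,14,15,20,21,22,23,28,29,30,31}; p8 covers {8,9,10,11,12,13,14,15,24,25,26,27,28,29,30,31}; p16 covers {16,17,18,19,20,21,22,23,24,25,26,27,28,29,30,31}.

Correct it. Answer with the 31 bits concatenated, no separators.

1010111100001011000111100000111

s1 (pos 1,3,5,7,9,11,13,15,17,19,21,23,25,27,29,31): 1⊕0⊕1⊕1⊕0⊕0⊕1⊕1⊕0⊕0⊕1⊕1⊕0⊕0⊕1⊕1 = 1
s2 (pos 2,3,6,7,10,11,14,15,18,19,22,23,26,27,30,31): 0⊕0⊕1⊕1⊕0⊕0⊕0⊕1⊕0⊕0⊕1⊕1⊕0⊕0⊕1⊕1 = 1
s4 (pos 4,5,6,7,12,13,14,15,20,21,22,23,28,29,30,31): 0⊕1⊕1⊕1⊕0⊕1⊕0⊕1⊕1⊕1⊕1⊕1⊕0⊕1⊕1⊕1 = 0
s8 (pos 8,9,10,11,12,13,14,15,24,25,26,27,28,29,30,31): 1⊕0⊕0⊕0⊕0⊕1⊕0⊕1⊕0⊕0⊕0⊕0⊕0⊕1⊕1⊕1 = 0
s16 (pos 16,17,18,19,20,21,22,23,24,25,26,27,28,29,30,31): 1⊕0⊕0⊕0⊕1⊕1⊕1⊕1⊕0⊕0⊕0⊕0⊕0⊕1⊕1⊕1 = 0
Syndrome s16…s1 = 00011 → error at position 3.
Flip position 3: 1000111100001011000111100000111 → 1010111100001011000111100000111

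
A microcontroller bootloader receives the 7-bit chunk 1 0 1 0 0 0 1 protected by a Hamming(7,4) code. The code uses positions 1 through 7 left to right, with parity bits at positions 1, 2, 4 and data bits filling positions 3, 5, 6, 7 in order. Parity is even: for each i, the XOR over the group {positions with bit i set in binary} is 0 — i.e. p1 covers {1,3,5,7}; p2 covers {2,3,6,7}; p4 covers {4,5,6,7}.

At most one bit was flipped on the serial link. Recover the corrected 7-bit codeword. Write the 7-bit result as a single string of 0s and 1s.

1010101

s1 (pos 1,3,5,7): 1⊕1⊕0⊕1 = 1
s2 (pos 2,3,6,7): 0⊕1⊕0⊕1 = 0
s4 (pos 4,5,6,7): 0⊕0⊕0⊕1 = 1
Syndrome s4…s1 = 101 → error at position 5.
Flip position 5: 1010001 → 1010101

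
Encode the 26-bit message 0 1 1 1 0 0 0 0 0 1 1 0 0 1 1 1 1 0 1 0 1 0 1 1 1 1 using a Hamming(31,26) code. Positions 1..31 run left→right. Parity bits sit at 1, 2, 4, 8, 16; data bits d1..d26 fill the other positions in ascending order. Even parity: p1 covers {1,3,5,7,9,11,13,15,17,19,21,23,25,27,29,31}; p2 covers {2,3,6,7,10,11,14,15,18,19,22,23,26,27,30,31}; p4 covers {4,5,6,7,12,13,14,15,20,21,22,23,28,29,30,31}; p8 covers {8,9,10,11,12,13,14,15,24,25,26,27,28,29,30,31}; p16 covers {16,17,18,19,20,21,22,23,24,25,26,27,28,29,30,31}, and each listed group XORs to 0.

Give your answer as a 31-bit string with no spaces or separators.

1100111000000110001111010101111

Place data at non-parity positions: p1 p2 0 p4 1 1 1 p8 0 0 0 0 0 1 1 p16 0 0 1 1 1 1 0 1 0 1 0 1 1 1 1
p1 (pos 1,3,5,7,9,11,13,15,17,19,21,23,25,27,29,31): XOR of data positions = 0⊕1⊕1⊕0⊕0⊕0⊕1⊕0⊕1⊕1⊕0⊕0⊕0⊕1⊕1 = 1
p2 (pos 2,3,6,7,10,11,14,15,18,19,22,23,26,27,30,31): XOR of data positions = 0⊕1⊕1⊕0⊕0⊕1⊕1⊕0⊕1⊕1⊕0⊕1⊕0⊕1⊕1 = 1
p4 (pos 4,5,6,7,12,13,14,15,20,21,22,23,28,29,30,31): XOR of data positions = 1⊕1⊕1⊕0⊕0⊕1⊕1⊕1⊕1⊕1⊕0⊕1⊕1⊕1⊕1 = 0
p8 (pos 8,9,10,11,12,13,14,15,24,25,26,27,28,29,30,31): XOR of data positions = 0⊕0⊕0⊕0⊕0⊕1⊕1⊕1⊕0⊕1⊕0⊕1⊕1⊕1⊕1 = 0
p16 (pos 16,17,18,19,20,21,22,23,24,25,26,27,28,29,30,31): XOR of data positions = 0⊕0⊕1⊕1⊕1⊕1⊕0⊕1⊕0⊕1⊕0⊕1⊕1⊕1⊕1 = 0
Codeword: 1100111000000110001111010101111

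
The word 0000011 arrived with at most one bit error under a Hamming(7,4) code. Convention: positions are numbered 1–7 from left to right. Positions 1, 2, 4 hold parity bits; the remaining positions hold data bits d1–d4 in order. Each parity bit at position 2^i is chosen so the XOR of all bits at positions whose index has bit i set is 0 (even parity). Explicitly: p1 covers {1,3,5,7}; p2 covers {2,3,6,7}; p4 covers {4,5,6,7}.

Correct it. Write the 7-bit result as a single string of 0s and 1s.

s1 (pos 1,3,5,7): 0⊕0⊕0⊕1 = 1
s2 (pos 2,3,6,7): 0⊕0⊕1⊕1 = 0
s4 (pos 4,5,6,7): 0⊕0⊕1⊕1 = 0
Syndrome s4…s1 = 001 → error at position 1.
Flip position 1: 0000011 → 1000011

1000011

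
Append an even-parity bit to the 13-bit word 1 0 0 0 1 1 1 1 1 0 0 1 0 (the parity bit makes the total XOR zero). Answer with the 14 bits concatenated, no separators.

XOR of the 13 data bits: 1⊕0⊕0⊕0⊕1⊕1⊕1⊕1⊕1⊕0⊕0⊕1⊕0 = 1
Parity bit = 1 (so all 14 bits XOR to 0).

10001111100101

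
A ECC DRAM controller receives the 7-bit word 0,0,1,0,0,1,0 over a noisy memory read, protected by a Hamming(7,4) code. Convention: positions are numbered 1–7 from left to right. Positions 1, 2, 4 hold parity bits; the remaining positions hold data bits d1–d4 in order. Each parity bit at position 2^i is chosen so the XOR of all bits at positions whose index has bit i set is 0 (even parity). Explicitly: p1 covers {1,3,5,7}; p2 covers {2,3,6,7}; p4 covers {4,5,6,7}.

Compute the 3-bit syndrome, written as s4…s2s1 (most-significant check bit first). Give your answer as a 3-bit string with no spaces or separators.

s1 (pos 1,3,5,7): 0⊕1⊕0⊕0 = 1
s2 (pos 2,3,6,7): 0⊕1⊕1⊕0 = 0
s4 (pos 4,5,6,7): 0⊕0⊕1⊕0 = 1
Syndrome s4…s1 = 101 → error at position 5.

101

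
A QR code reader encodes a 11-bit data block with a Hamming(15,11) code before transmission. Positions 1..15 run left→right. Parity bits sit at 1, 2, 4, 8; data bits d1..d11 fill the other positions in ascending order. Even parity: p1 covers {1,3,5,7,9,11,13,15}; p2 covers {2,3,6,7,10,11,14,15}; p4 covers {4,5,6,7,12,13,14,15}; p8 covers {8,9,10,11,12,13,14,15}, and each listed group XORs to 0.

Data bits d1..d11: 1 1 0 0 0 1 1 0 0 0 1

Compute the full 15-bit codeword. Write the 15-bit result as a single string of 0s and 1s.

Place data at non-parity positions: p1 p2 1 p4 1 0 0 p8 0 1 1 0 0 0 1
p1 (pos 1,3,5,7,9,11,13,15): XOR of data positions = 1⊕1⊕0⊕0⊕1⊕0⊕1 = 0
p2 (pos 2,3,6,7,10,11,14,15): XOR of data positions = 1⊕0⊕0⊕1⊕1⊕0⊕1 = 0
p4 (pos 4,5,6,7,12,13,14,15): XOR of data positions = 1⊕0⊕0⊕0⊕0⊕0⊕1 = 0
p8 (pos 8,9,10,11,12,13,14,15): XOR of data positions = 0⊕1⊕1⊕0⊕0⊕0⊕1 = 1
Codeword: 001010010110001

001010010110001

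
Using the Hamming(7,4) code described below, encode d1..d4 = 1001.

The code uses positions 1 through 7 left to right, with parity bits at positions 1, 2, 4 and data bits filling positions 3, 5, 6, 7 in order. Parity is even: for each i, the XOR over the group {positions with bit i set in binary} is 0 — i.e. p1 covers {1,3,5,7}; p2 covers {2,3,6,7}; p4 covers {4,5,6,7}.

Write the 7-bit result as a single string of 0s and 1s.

0011001

Place data at non-parity positions: p1 p2 1 p4 0 0 1
p1 (pos 1,3,5,7): XOR of data positions = 1⊕0⊕1 = 0
p2 (pos 2,3,6,7): XOR of data positions = 1⊕0⊕1 = 0
p4 (pos 4,5,6,7): XOR of data positions = 0⊕0⊕1 = 1
Codeword: 0011001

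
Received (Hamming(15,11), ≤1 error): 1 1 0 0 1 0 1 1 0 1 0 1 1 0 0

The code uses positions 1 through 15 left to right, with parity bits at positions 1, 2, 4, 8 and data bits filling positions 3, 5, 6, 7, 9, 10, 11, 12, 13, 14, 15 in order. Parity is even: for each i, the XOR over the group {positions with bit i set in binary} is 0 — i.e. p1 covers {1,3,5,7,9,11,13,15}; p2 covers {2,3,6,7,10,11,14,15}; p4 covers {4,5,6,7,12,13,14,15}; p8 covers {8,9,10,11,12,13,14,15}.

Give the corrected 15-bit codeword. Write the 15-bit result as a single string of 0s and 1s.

100010110101100

s1 (pos 1,3,5,7,9,11,13,15): 1⊕0⊕1⊕1⊕0⊕0⊕1⊕0 = 0
s2 (pos 2,3,6,7,10,11,14,15): 1⊕0⊕0⊕1⊕1⊕0⊕0⊕0 = 1
s4 (pos 4,5,6,7,12,13,14,15): 0⊕1⊕0⊕1⊕1⊕1⊕0⊕0 = 0
s8 (pos 8,9,10,11,12,13,14,15): 1⊕0⊕1⊕0⊕1⊕1⊕0⊕0 = 0
Syndrome s8…s1 = 0010 → error at position 2.
Flip position 2: 110010110101100 → 100010110101100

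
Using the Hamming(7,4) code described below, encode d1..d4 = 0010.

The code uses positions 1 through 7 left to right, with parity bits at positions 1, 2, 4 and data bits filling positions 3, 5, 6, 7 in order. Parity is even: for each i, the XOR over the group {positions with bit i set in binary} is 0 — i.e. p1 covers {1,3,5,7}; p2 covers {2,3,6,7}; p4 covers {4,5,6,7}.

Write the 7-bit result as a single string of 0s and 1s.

Place data at non-parity positions: p1 p2 0 p4 0 1 0
p1 (pos 1,3,5,7): XOR of data positions = 0⊕0⊕0 = 0
p2 (pos 2,3,6,7): XOR of data positions = 0⊕1⊕0 = 1
p4 (pos 4,5,6,7): XOR of data positions = 0⊕1⊕0 = 1
Codeword: 0101010

0101010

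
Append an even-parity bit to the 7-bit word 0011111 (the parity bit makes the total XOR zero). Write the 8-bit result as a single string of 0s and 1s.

00111111

XOR of the 7 data bits: 0⊕0⊕1⊕1⊕1⊕1⊕1 = 1
Parity bit = 1 (so all 8 bits XOR to 0).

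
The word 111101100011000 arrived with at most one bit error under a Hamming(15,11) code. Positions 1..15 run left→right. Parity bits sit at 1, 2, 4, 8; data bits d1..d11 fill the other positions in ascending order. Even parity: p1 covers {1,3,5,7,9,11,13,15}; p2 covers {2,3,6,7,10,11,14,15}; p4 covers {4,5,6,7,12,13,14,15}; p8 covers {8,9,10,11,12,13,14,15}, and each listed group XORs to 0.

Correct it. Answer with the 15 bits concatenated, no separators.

s1 (pos 1,3,5,7,9,11,13,15): 1⊕1⊕0⊕1⊕0⊕1⊕0⊕0 = 0
s2 (pos 2,3,6,7,10,11,14,15): 1⊕1⊕1⊕1⊕0⊕1⊕0⊕0 = 1
s4 (pos 4,5,6,7,12,13,14,15): 1⊕0⊕1⊕1⊕1⊕0⊕0⊕0 = 0
s8 (pos 8,9,10,11,12,13,14,15): 0⊕0⊕0⊕1⊕1⊕0⊕0⊕0 = 0
Syndrome s8…s1 = 0010 → error at position 2.
Flip position 2: 111101100011000 → 101101100011000

101101100011000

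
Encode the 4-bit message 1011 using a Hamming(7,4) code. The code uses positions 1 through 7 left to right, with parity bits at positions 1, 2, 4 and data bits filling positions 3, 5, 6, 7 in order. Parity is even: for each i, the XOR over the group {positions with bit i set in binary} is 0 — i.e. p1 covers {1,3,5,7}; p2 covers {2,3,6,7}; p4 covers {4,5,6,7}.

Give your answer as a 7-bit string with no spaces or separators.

0110011

Place data at non-parity positions: p1 p2 1 p4 0 1 1
p1 (pos 1,3,5,7): XOR of data positions = 1⊕0⊕1 = 0
p2 (pos 2,3,6,7): XOR of data positions = 1⊕1⊕1 = 1
p4 (pos 4,5,6,7): XOR of data positions = 0⊕1⊕1 = 0
Codeword: 0110011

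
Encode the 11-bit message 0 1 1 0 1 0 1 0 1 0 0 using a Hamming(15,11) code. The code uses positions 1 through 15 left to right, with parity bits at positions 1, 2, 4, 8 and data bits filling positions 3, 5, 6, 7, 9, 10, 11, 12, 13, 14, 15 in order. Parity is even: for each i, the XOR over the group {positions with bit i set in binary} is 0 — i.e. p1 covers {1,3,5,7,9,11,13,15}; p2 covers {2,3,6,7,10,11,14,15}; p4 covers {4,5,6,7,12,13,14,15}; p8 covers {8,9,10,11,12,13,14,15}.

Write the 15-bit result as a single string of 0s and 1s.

000111011010100

Place data at non-parity positions: p1 p2 0 p4 1 1 0 p8 1 0 1 0 1 0 0
p1 (pos 1,3,5,7,9,11,13,15): XOR of data positions = 0⊕1⊕0⊕1⊕1⊕1⊕0 = 0
p2 (pos 2,3,6,7,10,11,14,15): XOR of data positions = 0⊕1⊕0⊕0⊕1⊕0⊕0 = 0
p4 (pos 4,5,6,7,12,13,14,15): XOR of data positions = 1⊕1⊕0⊕0⊕1⊕0⊕0 = 1
p8 (pos 8,9,10,11,12,13,14,15): XOR of data positions = 1⊕0⊕1⊕0⊕1⊕0⊕0 = 1
Codeword: 000111011010100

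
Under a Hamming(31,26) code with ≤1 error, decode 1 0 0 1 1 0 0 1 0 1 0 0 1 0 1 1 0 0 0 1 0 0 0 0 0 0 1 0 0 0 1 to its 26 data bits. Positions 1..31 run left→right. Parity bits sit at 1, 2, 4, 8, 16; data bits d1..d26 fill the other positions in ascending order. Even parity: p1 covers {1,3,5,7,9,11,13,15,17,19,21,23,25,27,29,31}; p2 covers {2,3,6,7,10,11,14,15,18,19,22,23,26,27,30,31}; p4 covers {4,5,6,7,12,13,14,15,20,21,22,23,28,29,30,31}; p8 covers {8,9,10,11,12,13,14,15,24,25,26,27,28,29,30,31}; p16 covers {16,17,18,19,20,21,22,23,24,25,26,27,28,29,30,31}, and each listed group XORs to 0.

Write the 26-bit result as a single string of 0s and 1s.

s1 (pos 1,3,5,7,9,11,13,15,17,19,21,23,25,27,29,31): 1⊕0⊕1⊕0⊕0⊕0⊕1⊕1⊕0⊕0⊕0⊕0⊕0⊕1⊕0⊕1 = 0
s2 (pos 2,3,6,7,10,11,14,15,18,19,22,23,26,27,30,31): 0⊕0⊕0⊕0⊕1⊕0⊕0⊕1⊕0⊕0⊕0⊕0⊕0⊕1⊕0⊕1 = 0
s4 (pos 4,5,6,7,12,13,14,15,20,21,22,23,28,29,30,31): 1⊕1⊕0⊕0⊕0⊕1⊕0⊕1⊕1⊕0⊕0⊕0⊕0⊕0⊕0⊕1 = 0
s8 (pos 8,9,10,11,12,13,14,15,24,25,26,27,28,29,30,31): 1⊕0⊕1⊕0⊕0⊕1⊕0⊕1⊕0⊕0⊕0⊕1⊕0⊕0⊕0⊕1 = 0
s16 (pos 16,17,18,19,20,21,22,23,24,25,26,27,28,29,30,31): 1⊕0⊕0⊕0⊕1⊕0⊕0⊕0⊕0⊕0⊕0⊕1⊕0⊕0⊕0⊕1 = 0
Syndrome s16…s1 = 00000 → no error.
Read data bits from positions 3,5,6,7,9,10,11,12,13,14,15,17,18,19,20,21,22,23,24,25,26,27,28,29,30,31: 01000100101000100000010001

01000100101000100000010001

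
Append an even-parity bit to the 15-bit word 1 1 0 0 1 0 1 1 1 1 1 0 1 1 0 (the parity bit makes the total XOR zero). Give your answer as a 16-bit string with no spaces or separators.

1100101111101100

XOR of the 15 data bits: 1⊕1⊕0⊕0⊕1⊕0⊕1⊕1⊕1⊕1⊕1⊕0⊕1⊕1⊕0 = 0
Parity bit = 0 (so all 16 bits XOR to 0).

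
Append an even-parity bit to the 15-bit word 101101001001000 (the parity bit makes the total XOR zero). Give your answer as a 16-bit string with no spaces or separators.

1011010010010000

XOR of the 15 data bits: 1⊕0⊕1⊕1⊕0⊕1⊕0⊕0⊕1⊕0⊕0⊕1⊕0⊕0⊕0 = 0
Parity bit = 0 (so all 16 bits XOR to 0).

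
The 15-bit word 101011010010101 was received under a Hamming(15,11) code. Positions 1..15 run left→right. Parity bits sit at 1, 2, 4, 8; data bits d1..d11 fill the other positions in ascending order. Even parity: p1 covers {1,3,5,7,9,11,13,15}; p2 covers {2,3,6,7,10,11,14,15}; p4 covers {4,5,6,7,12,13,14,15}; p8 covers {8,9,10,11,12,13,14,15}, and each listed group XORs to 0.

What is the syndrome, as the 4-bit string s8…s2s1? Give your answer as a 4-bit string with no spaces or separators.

0000

s1 (pos 1,3,5,7,9,11,13,15): 1⊕1⊕1⊕0⊕0⊕1⊕1⊕1 = 0
s2 (pos 2,3,6,7,10,11,14,15): 0⊕1⊕1⊕0⊕0⊕1⊕0⊕1 = 0
s4 (pos 4,5,6,7,12,13,14,15): 0⊕1⊕1⊕0⊕0⊕1⊕0⊕1 = 0
s8 (pos 8,9,10,11,12,13,14,15): 1⊕0⊕0⊕1⊕0⊕1⊕0⊕1 = 0
Syndrome s8…s1 = 0000 → no error.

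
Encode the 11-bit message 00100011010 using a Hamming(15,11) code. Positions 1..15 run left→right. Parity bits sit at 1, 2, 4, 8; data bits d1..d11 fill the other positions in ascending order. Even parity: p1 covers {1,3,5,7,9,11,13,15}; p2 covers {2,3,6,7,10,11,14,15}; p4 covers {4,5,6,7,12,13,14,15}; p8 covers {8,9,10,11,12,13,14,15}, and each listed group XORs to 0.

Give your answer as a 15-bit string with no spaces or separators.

110101010011010

Place data at non-parity positions: p1 p2 0 p4 0 1 0 p8 0 0 1 1 0 1 0
p1 (pos 1,3,5,7,9,11,13,15): XOR of data positions = 0⊕0⊕0⊕0⊕1⊕0⊕0 = 1
p2 (pos 2,3,6,7,10,11,14,15): XOR of data positions = 0⊕1⊕0⊕0⊕1⊕1⊕0 = 1
p4 (pos 4,5,6,7,12,13,14,15): XOR of data positions = 0⊕1⊕0⊕1⊕0⊕1⊕0 = 1
p8 (pos 8,9,10,11,12,13,14,15): XOR of data positions = 0⊕0⊕1⊕1⊕0⊕1⊕0 = 1
Codeword: 110101010011010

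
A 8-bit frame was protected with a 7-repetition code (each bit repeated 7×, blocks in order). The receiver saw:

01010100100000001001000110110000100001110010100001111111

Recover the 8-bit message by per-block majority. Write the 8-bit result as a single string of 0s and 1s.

Block 1 (0101010): 3 ones → 0
Block 2 (0100000): 1 one → 0
Block 3 (0010010): 2 ones → 0
Block 4 (0011011): 4 ones → 1
Block 5 (0000100): 1 one → 0
Block 6 (0011100): 3 ones → 0
Block 7 (1010000): 2 ones → 0
Block 8 (1111111): 7 ones → 1

00010001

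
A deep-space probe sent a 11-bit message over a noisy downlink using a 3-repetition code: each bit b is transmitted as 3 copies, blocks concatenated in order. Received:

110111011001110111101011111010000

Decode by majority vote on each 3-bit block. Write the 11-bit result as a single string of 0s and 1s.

Block 1 (110): 2 ones → 1
Block 2 (111): 3 ones → 1
Block 3 (011): 2 ones → 1
Block 4 (001): 1 one → 0
Block 5 (110): 2 ones → 1
Block 6 (111): 3 ones → 1
Block 7 (101): 2 ones → 1
Block 8 (011): 2 ones → 1
Block 9 (111): 3 ones → 1
Block 10 (010): 1 one → 0
Block 11 (000): 0 ones → 0

11101111100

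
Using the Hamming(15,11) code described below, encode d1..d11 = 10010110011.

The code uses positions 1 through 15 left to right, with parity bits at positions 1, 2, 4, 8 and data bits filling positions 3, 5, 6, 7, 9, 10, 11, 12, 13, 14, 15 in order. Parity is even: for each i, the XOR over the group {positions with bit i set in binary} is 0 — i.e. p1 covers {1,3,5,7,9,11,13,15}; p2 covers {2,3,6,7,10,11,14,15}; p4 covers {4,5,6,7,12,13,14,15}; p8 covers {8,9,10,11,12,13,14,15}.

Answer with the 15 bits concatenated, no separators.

Place data at non-parity positions: p1 p2 1 p4 0 0 1 p8 0 1 1 0 0 1 1
p1 (pos 1,3,5,7,9,11,13,15): XOR of data positions = 1⊕0⊕1⊕0⊕1⊕0⊕1 = 0
p2 (pos 2,3,6,7,10,11,14,15): XOR of data positions = 1⊕0⊕1⊕1⊕1⊕1⊕1 = 0
p4 (pos 4,5,6,7,12,13,14,15): XOR of data positions = 0⊕0⊕1⊕0⊕0⊕1⊕1 = 1
p8 (pos 8,9,10,11,12,13,14,15): XOR of data positions = 0⊕1⊕1⊕0⊕0⊕1⊕1 = 0
Codeword: 001100100110011

001100100110011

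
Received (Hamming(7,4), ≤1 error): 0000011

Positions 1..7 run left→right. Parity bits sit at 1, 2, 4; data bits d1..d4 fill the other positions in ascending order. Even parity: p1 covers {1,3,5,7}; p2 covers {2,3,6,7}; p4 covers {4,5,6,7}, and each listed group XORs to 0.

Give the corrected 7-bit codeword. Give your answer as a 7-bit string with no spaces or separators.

1000011

s1 (pos 1,3,5,7): 0⊕0⊕0⊕1 = 1
s2 (pos 2,3,6,7): 0⊕0⊕1⊕1 = 0
s4 (pos 4,5,6,7): 0⊕0⊕1⊕1 = 0
Syndrome s4…s1 = 001 → error at position 1.
Flip position 1: 0000011 → 1000011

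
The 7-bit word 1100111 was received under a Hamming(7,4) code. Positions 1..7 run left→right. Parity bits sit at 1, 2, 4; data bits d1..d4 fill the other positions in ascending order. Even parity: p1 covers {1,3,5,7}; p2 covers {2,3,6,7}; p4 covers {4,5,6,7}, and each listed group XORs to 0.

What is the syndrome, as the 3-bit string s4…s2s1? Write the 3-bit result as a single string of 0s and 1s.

111

s1 (pos 1,3,5,7): 1⊕0⊕1⊕1 = 1
s2 (pos 2,3,6,7): 1⊕0⊕1⊕1 = 1
s4 (pos 4,5,6,7): 0⊕1⊕1⊕1 = 1
Syndrome s4…s1 = 111 → error at position 7.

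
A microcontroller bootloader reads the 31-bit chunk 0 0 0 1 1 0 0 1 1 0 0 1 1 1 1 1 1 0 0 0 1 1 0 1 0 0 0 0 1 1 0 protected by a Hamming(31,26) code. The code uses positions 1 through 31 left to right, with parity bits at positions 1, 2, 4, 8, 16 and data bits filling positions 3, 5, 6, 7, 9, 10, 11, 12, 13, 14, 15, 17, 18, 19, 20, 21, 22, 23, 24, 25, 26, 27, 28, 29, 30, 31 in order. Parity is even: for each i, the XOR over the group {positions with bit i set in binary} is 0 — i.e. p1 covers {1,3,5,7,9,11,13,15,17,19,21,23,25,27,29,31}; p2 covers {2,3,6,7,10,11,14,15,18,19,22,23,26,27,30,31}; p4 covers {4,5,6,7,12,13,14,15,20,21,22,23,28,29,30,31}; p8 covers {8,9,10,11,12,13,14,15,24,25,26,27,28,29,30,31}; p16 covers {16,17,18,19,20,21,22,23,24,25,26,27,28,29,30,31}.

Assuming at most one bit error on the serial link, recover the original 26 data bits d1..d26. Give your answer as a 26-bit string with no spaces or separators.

01001001111100011011000110

s1 (pos 1,3,5,7,9,11,13,15,17,19,21,23,25,27,29,31): 0⊕0⊕1⊕0⊕1⊕0⊕1⊕1⊕1⊕0⊕1⊕0⊕0⊕0⊕1⊕0 = 1
s2 (pos 2,3,6,7,10,11,14,15,18,19,22,23,26,27,30,31): 0⊕0⊕0⊕0⊕0⊕0⊕1⊕1⊕0⊕0⊕1⊕0⊕0⊕0⊕1⊕0 = 0
s4 (pos 4,5,6,7,12,13,14,15,20,21,22,23,28,29,30,31): 1⊕1⊕0⊕0⊕1⊕1⊕1⊕1⊕0⊕1⊕1⊕0⊕0⊕1⊕1⊕0 = 0
s8 (pos 8,9,10,11,12,13,14,15,24,25,26,27,28,29,30,31): 1⊕1⊕0⊕0⊕1⊕1⊕1⊕1⊕1⊕0⊕0⊕0⊕0⊕1⊕1⊕0 = 1
s16 (pos 16,17,18,19,20,21,22,23,24,25,26,27,28,29,30,31): 1⊕1⊕0⊕0⊕0⊕1⊕1⊕0⊕1⊕0⊕0⊕0⊕0⊕1⊕1⊕0 = 1
Syndrome s16…s1 = 11001 → error at position 25.
Flip position 25: 0001100110011111100011010000110 → 0001100110011111100011011000110
Read data bits from positions 3,5,6,7,9,10,11,12,13,14,15,17,18,19,20,21,22,23,24,25,26,27,28,29,30,31: 01001001111100011011000110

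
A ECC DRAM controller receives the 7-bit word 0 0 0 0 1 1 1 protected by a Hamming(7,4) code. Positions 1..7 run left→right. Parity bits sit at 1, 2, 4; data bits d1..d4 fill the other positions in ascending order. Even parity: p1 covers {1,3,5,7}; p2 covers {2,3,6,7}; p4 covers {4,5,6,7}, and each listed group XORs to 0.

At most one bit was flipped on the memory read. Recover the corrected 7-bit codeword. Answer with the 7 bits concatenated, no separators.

s1 (pos 1,3,5,7): 0⊕0⊕1⊕1 = 0
s2 (pos 2,3,6,7): 0⊕0⊕1⊕1 = 0
s4 (pos 4,5,6,7): 0⊕1⊕1⊕1 = 1
Syndrome s4…s1 = 100 → error at position 4.
Flip position 4: 0000111 → 0001111

0001111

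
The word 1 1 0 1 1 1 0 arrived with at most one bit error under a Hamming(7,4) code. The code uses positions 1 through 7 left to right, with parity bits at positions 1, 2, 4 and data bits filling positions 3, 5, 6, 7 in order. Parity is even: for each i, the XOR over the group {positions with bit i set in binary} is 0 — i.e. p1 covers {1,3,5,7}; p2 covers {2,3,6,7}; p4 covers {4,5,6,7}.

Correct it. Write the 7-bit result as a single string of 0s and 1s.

1100110

s1 (pos 1,3,5,7): 1⊕0⊕1⊕0 = 0
s2 (pos 2,3,6,7): 1⊕0⊕1⊕0 = 0
s4 (pos 4,5,6,7): 1⊕1⊕1⊕0 = 1
Syndrome s4…s1 = 100 → error at position 4.
Flip position 4: 1101110 → 1100110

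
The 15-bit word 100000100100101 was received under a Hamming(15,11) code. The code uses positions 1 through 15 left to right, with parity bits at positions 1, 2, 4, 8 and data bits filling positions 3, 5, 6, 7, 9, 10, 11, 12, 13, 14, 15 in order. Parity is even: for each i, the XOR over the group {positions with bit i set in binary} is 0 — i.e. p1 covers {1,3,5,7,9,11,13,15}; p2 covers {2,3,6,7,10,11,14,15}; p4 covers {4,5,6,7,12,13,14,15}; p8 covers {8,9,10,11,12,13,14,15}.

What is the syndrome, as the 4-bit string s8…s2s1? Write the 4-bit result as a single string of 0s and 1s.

s1 (pos 1,3,5,7,9,11,13,15): 1⊕0⊕0⊕1⊕0⊕0⊕1⊕1 = 0
s2 (pos 2,3,6,7,10,11,14,15): 0⊕0⊕0⊕1⊕1⊕0⊕0⊕1 = 1
s4 (pos 4,5,6,7,12,13,14,15): 0⊕0⊕0⊕1⊕0⊕1⊕0⊕1 = 1
s8 (pos 8,9,10,11,12,13,14,15): 0⊕0⊕1⊕0⊕0⊕1⊕0⊕1 = 1
Syndrome s8…s1 = 1110 → error at position 14.

1110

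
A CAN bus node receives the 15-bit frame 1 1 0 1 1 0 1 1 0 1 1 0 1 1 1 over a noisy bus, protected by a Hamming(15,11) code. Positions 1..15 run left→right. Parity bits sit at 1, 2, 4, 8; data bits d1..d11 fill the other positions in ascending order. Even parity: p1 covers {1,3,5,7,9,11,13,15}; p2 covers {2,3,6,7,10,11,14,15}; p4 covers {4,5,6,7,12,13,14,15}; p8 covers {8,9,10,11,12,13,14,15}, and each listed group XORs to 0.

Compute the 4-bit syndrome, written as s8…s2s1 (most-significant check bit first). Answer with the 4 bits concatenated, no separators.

s1 (pos 1,3,5,7,9,11,13,15): 1⊕0⊕1⊕1⊕0⊕1⊕1⊕1 = 0
s2 (pos 2,3,6,7,10,11,14,15): 1⊕0⊕0⊕1⊕1⊕1⊕1⊕1 = 0
s4 (pos 4,5,6,7,12,13,14,15): 1⊕1⊕0⊕1⊕0⊕1⊕1⊕1 = 0
s8 (pos 8,9,10,11,12,13,14,15): 1⊕0⊕1⊕1⊕0⊕1⊕1⊕1 = 0
Syndrome s8…s1 = 0000 → no error.

0000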